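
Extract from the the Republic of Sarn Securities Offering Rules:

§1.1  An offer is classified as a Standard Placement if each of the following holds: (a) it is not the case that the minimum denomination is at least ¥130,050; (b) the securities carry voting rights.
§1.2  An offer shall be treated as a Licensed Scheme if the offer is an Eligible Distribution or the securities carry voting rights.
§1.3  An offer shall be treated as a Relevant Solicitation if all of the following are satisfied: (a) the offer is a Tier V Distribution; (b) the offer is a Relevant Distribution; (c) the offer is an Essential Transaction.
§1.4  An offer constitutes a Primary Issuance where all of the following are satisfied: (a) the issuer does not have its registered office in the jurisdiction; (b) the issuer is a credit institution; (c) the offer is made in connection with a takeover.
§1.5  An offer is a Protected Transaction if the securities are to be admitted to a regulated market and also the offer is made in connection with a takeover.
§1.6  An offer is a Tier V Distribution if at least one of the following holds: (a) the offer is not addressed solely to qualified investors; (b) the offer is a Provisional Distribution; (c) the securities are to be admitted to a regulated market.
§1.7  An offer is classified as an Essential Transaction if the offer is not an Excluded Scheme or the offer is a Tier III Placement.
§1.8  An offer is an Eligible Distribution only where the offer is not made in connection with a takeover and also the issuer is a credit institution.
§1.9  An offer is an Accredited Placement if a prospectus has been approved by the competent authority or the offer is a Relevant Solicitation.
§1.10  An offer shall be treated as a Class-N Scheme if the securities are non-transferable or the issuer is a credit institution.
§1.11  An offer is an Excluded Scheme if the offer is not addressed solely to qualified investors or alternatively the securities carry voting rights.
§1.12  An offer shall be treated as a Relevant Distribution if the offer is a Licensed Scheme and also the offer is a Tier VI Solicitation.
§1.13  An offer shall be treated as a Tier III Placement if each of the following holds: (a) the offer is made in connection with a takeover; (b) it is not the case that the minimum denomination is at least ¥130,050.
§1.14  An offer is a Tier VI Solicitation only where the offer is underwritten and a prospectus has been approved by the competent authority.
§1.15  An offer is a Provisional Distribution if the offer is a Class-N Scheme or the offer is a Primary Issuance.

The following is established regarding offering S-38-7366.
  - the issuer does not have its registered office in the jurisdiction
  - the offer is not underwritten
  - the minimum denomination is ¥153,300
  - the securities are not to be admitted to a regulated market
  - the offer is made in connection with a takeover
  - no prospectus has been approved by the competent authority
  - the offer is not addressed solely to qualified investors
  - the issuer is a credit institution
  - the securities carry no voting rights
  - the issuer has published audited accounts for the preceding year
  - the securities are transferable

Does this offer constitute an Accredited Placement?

Under §1.10: the securities are non-transferable? no; or the issuer is a credit institution? yes. So the offer is a Class-N Scheme.
Under §1.4: the issuer does not have its registered office in the jurisdiction? yes; and the issuer is a credit institution? yes; and the offer is made in connection with a takeover? yes. So the offer is a Primary Issuance.
Under §1.15: Class-N Scheme (§1.10)? yes; or Primary Issuance (§1.4)? yes. So the offer is a Provisional Distribution.
Under §1.6: the offer is not addressed solely to qualified investors? yes; or Provisional Distribution (§1.15)? yes; or the securities are to be admitted to a regulated market? no. So the offer is a Tier V Distribution.
Under §1.8: the offer is not made in connection with a takeover? no; and the issuer is a credit institution? yes. So the offer is not an Eligible Distribution.
Under §1.2: Eligible Distribution (§1.8)? no; or the securities carry voting rights? no. So the offer is not a Licensed Scheme.
Under §1.14: the offer is underwritten? no; and a prospectus has been approved by the competent authority? no. So the offer is not a Tier VI Solicitation.
Under §1.12: Licensed Scheme (§1.2)? no; and Tier VI Solicitation (§1.14)? no. So the offer is not a Relevant Distribution.
Under §1.11: the offer is not addressed solely to qualified investors? yes; or the securities carry voting rights? no. So the offer is an Excluded Scheme.
Under §1.13: the offer is made in connection with a takeover? yes; and minimum denomination: ¥153,300 ≥ ¥130,050? yes, so negated condition no. So the offer is not a Tier III Placement.
Under §1.7: not an Excluded Scheme (§1.11)? no; or Tier III Placement (§1.13)? no. So the offer is not an Essential Transaction.
Under §1.3: Tier V Distribution (§1.6)? yes; and Relevant Distribution (§1.12)? no; and Essential Transaction (§1.7)? no. So the offer is not a Relevant Solicitation.
Under §1.9: a prospectus has been approved by the competent authority? no; or Relevant Solicitation (§1.3)? no. So the offer is not an Accredited Placement.

No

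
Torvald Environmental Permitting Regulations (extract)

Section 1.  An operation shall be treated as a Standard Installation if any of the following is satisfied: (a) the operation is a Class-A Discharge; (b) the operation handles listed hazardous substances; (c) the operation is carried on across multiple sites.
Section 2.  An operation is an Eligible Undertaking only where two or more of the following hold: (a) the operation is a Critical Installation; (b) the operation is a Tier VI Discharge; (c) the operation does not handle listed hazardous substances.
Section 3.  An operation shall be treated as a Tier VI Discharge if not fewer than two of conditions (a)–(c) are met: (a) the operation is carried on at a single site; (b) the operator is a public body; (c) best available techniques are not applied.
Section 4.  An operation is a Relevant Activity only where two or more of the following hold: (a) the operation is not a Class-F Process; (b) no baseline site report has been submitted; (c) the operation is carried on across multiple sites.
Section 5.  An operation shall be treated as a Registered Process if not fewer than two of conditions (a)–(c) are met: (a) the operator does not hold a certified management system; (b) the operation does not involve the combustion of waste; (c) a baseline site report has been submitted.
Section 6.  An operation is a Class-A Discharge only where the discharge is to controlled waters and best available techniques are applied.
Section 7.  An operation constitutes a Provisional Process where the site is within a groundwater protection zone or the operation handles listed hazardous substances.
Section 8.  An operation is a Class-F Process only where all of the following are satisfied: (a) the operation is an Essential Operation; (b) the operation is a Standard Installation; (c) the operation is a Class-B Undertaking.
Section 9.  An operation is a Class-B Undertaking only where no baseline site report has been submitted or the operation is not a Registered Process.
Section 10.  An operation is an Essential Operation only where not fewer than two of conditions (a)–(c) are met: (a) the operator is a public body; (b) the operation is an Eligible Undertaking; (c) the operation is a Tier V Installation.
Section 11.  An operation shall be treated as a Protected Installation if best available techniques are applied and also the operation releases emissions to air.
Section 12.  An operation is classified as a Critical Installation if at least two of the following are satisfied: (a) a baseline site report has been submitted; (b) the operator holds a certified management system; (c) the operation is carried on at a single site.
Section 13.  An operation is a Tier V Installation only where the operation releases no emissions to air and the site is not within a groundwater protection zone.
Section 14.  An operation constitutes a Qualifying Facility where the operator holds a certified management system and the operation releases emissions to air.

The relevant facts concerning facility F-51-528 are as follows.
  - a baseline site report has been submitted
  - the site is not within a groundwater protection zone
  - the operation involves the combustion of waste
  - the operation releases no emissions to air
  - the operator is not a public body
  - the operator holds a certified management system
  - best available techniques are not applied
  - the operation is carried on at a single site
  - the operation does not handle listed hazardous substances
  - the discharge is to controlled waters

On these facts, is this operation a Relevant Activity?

section 12 — Critical Installation: a baseline site report has been submitted? yes; the operator holds a certified management system? yes; the operation is carried on at a single site? yes — 3 of 3 hold (need ≥2) → satisfied.
section 3 — Tier VI Discharge: the operation is carried on at a single site? yes; the operator is a public body? no; best available techniques are not applied? yes — 2 of 3 hold (need ≥2) → satisfied.
section 2 — Eligible Undertaking: Critical Installation (section 12)? yes; Tier VI Discharge (section 3)? yes; the operation does not handle listed hazardous substances? yes — 3 of 3 hold (need ≥2) → satisfied.
section 13 — Tier V Installation: [the operation releases no emissions to air? yes] AND [the site is not within a groundwater protection zone? yes] → satisfied.
section 10 — Essential Operation: the operator is a public body? no; Eligible Undertaking (section 2)? yes; Tier V Installation (section 13)? yes — 2 of 3 hold (need ≥2) → satisfied.
section 6 — Class-A Discharge: [the discharge is to controlled waters? yes] AND [best available techniques are applied? no] → not satisfied.
section 1 — Standard Installation: [Class-A Discharge (section 6)? no] OR [the operation handles listed hazardous substances? no] OR [the operation is carried on across multiple sites? no] → not satisfied.
section 5 — Registered Process: the operator does not hold a certified management system? no; the operation does not involve the combustion of waste? no; a baseline site report has been submitted? yes — 1 of 3 hold (need ≥2) → not satisfied.
section 9 — Class-B Undertaking: [no baseline site report has been submitted? no] OR [not a Registered Process (section 5)? yes] → satisfied.
section 8 — Class-F Process: [Essential Operation (section 10)? yes] AND [Standard Installation (section 1)? no] AND [Class-B Undertaking (section 9)? yes] → not satisfied.
section 4 — Relevant Activity: not a Class-F Process (section 8)? yes; no baseline site report has been submitted? no; the operation is carried on across multiple sites? no — 1 of 3 hold (need ≥2) → not satisfied.

No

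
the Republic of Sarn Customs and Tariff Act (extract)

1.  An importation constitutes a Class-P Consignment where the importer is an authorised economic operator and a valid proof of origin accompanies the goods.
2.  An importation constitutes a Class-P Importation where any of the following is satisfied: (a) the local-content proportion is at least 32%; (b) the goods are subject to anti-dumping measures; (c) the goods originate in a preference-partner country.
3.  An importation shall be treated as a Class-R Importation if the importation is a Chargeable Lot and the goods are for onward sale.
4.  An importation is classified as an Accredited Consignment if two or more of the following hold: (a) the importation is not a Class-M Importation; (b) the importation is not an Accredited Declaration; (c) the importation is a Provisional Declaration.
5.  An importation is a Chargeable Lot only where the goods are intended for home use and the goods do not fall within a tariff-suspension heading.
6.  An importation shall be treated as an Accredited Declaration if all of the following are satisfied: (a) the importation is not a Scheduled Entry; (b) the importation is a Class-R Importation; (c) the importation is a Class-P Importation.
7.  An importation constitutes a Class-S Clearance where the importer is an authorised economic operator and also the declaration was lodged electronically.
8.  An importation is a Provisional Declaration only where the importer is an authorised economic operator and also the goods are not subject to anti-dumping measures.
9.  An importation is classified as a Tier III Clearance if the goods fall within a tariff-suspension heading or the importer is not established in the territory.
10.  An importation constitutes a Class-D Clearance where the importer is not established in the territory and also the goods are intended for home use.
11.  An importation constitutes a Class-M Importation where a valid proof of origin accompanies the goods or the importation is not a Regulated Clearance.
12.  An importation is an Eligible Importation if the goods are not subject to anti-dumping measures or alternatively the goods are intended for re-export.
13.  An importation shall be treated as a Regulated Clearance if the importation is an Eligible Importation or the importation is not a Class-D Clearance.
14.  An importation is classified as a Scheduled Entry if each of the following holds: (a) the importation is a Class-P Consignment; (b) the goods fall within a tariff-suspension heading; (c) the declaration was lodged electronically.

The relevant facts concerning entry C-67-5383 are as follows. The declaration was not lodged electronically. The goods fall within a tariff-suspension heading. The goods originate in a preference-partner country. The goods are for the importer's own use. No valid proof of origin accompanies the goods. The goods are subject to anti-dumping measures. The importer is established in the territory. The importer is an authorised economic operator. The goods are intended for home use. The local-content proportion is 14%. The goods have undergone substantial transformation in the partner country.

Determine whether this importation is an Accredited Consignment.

paragraph 12 — Eligible Importation: [the goods are not subject to anti-dumping measures? no] OR [the goods are intended for re-export? no] → not satisfied.
paragraph 10 — Class-D Clearance: [the importer is not established in the territory? no] AND [the goods are intended for home use? yes] → not satisfied.
paragraph 13 — Regulated Clearance: [Eligible Importation (paragraph 12)? no] OR [not a Class-D Clearance (paragraph 10)? yes] → satisfied.
paragraph 11 — Class-M Importation: [a valid proof of origin accompanies the goods? no] OR [not a Regulated Clearance (paragraph 13)? no] → not satisfied.
paragraph 1 — Class-P Consignment: [the importer is an authorised economic operator? yes] AND [a valid proof of origin accompanies the goods? no] → not satisfied.
paragraph 14 — Scheduled Entry: [Class-P Consignment (paragraph 1)? no] AND [the goods fall within a tariff-suspension heading? yes] AND [the declaration was lodged electronically? no] → not satisfied.
paragraph 5 — Chargeable Lot: [the goods are intended for home use? yes] AND [the goods do not fall within a tariff-suspension heading? no] → not satisfied.
paragraph 3 — Class-R Importation: [Chargeable Lot (paragraph 5)? no] AND [the goods are for onward sale? no] → not satisfied.
paragraph 2 — Class-P Importation: [local-content proportion: 14% ≥ 32%? no] OR [the goods are subject to anti-dumping measures? yes] OR [the goods originate in a preference-partner country? yes] → satisfied.
paragraph 6 — Accredited Declaration: [not a Scheduled Entry (paragraph 14)? yes] AND [Class-R Importation (paragraph 3)? no] AND [Class-P Importation (paragraph 2)? yes] → not satisfied.
paragraph 8 — Provisional Declaration: [the importer is an authorised economic operator? yes] AND [the goods are not subject to anti-dumping measures? no] → not satisfied.
paragraph 4 — Accredited Consignment: not a Class-M Importation (paragraph 11)? yes; not an Accredited Declaration (paragraph 6)? yes; Provisional Declaration (paragraph 8)? no — 2 of 3 hold (need ≥2) → satisfied.

Yes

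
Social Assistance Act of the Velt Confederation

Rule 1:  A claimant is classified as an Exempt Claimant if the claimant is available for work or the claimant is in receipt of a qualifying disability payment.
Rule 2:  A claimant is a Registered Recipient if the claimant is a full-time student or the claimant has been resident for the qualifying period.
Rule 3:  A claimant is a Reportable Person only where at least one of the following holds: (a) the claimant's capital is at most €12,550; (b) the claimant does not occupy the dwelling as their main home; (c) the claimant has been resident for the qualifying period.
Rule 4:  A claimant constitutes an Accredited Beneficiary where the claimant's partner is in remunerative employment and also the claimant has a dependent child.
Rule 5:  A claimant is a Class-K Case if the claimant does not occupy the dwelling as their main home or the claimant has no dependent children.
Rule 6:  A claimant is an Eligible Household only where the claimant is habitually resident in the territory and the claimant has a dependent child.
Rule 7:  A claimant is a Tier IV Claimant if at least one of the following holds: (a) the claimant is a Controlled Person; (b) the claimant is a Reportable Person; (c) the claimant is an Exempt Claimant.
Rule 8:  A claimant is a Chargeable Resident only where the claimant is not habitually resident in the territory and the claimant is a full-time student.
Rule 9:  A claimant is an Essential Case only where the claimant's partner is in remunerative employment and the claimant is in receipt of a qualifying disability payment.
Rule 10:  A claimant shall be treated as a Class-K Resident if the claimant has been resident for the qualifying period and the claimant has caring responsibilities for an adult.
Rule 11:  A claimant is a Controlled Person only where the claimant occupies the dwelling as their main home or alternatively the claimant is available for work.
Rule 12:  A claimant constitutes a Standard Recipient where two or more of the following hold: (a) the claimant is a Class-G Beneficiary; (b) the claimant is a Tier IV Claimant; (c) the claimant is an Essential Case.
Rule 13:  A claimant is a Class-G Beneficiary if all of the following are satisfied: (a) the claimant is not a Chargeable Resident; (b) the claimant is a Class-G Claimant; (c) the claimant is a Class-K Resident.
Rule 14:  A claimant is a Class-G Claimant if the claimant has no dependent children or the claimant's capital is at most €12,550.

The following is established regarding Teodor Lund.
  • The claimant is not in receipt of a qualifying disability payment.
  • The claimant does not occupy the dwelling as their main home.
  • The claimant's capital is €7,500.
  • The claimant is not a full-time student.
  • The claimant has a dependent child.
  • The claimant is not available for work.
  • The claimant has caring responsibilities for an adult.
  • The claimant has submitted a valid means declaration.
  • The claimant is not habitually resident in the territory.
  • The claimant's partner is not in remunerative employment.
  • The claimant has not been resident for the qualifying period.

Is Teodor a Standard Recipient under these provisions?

Under rule 8: the claimant is not habitually resident in the territory? yes; and the claimant is a full-time student? no. So the claimant is not a Chargeable Resident.
Under rule 14: the claimant has no dependent children? no; or claimant's capital: €7,500 ≤ €12,550? yes. So the claimant is a Class-G Claimant.
Under rule 10: the claimant has been resident for the qualifying period? no; and the claimant has caring responsibilities for an adult? yes. So the claimant is not a Class-K Resident.
Under rule 13: not a Chargeable Resident (rule 8)? yes; and Class-G Claimant (rule 14)? yes; and Class-K Resident (rule 10)? no. So the claimant is not a Class-G Beneficiary.
Under rule 11: the claimant occupies the dwelling as their main home? no; or the claimant is available for work? no. So the claimant is not a Controlled Person.
Under rule 3: claimant's capital: €7,500 ≤ €12,550? yes; or the claimant does not occupy the dwelling as their main home? yes; or the claimant has been resident for the qualifying period? no. So the claimant is a Reportable Person.
Under rule 1: the claimant is available for work? no; or the claimant is in receipt of a qualifying disability payment? no. So the claimant is not an Exempt Claimant.
Under rule 7: Controlled Person (rule 11)? no; or Reportable Person (rule 3)? yes; or Exempt Claimant (rule 1)? no. So the claimant is a Tier IV Claimant.
Under rule 9: the claimant's partner is in remunerative employment? no; and the claimant is in receipt of a qualifying disability payment? no. So the claimant is not an Essential Case.
Under rule 12: Class-G Beneficiary (rule 13)? no; Tier IV Claimant (rule 7)? yes; Essential Case (rule 9)? no — 1 of 3 hold (need ≥2) → not satisfied.

No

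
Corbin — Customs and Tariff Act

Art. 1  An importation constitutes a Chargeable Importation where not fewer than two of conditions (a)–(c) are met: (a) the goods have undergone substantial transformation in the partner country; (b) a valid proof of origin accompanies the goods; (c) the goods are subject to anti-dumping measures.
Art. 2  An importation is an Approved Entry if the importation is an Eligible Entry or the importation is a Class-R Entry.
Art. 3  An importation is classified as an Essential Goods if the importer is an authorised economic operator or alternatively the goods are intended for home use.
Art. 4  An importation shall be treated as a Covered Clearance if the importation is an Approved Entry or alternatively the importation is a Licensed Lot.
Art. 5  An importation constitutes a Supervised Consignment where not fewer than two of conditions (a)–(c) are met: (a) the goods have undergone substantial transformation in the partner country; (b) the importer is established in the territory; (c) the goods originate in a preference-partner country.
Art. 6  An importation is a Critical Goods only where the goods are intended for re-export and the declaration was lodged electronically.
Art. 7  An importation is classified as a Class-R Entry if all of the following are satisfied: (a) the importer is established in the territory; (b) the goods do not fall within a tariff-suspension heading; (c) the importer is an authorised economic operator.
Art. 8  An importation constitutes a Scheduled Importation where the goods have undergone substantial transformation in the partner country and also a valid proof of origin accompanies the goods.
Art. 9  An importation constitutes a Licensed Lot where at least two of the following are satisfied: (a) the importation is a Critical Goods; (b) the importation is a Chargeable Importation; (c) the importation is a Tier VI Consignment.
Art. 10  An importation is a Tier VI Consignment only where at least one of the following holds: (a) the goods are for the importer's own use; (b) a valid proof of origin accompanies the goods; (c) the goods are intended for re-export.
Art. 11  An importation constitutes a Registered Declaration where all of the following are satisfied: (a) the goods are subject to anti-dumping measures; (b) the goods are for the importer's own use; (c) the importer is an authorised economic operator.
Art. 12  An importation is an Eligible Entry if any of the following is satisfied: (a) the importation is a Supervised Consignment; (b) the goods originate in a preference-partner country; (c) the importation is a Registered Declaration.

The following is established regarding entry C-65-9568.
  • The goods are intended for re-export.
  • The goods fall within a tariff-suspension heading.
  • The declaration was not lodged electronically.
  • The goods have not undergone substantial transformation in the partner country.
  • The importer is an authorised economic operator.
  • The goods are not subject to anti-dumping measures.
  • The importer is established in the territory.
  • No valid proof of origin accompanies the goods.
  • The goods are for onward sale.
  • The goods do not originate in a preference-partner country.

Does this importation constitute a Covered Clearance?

No

Under article 5: the goods have undergone substantial transformation in the partner country? no; the importer is established in the territory? yes; the goods originate in a preference-partner country? no — 1 of 3 hold (need ≥2) → not satisfied.
Under article 11: the goods are subject to anti-dumping measures? no; and the goods are for the importer's own use? no; and the importer is an authorised economic operator? yes. So the importation is not a Registered Declaration.
Under article 12: Supervised Consignment (article 5)? no; or the goods originate in a preference-partner country? no; or Registered Declaration (article 11)? no. So the importation is not an Eligible Entry.
Under article 7: the importer is established in the territory? yes; and the goods do not fall within a tariff-suspension heading? no; and the importer is an authorised economic operator? yes. So the importation is not a Class-R Entry.
Under article 2: Eligible Entry (article 12)? no; or Class-R Entry (article 7)? no. So the importation is not an Approved Entry.
Under article 6: the goods are intended for re-export? yes; and the declaration was lodged electronically? no. So the importation is not a Critical Goods.
Under article 1: the goods have undergone substantial transformation in the partner country? no; a valid proof of origin accompanies the goods? no; the goods are subject to anti-dumping measures? no — 0 of 3 hold (need ≥2) → not satisfied.
Under article 10: the goods are for the importer's own use? no; or a valid proof of origin accompanies the goods? no; or the goods are intended for re-export? yes. So the importation is a Tier VI Consignment.
Under article 9: Critical Goods (article 6)? no; Chargeable Importation (article 1)? no; Tier VI Consignment (article 10)? yes — 1 of 3 hold (need ≥2) → not satisfied.
Under article 4: Approved Entry (article 2)? no; or Licensed Lot (article 9)? no. So the importation is not a Covered Clearance.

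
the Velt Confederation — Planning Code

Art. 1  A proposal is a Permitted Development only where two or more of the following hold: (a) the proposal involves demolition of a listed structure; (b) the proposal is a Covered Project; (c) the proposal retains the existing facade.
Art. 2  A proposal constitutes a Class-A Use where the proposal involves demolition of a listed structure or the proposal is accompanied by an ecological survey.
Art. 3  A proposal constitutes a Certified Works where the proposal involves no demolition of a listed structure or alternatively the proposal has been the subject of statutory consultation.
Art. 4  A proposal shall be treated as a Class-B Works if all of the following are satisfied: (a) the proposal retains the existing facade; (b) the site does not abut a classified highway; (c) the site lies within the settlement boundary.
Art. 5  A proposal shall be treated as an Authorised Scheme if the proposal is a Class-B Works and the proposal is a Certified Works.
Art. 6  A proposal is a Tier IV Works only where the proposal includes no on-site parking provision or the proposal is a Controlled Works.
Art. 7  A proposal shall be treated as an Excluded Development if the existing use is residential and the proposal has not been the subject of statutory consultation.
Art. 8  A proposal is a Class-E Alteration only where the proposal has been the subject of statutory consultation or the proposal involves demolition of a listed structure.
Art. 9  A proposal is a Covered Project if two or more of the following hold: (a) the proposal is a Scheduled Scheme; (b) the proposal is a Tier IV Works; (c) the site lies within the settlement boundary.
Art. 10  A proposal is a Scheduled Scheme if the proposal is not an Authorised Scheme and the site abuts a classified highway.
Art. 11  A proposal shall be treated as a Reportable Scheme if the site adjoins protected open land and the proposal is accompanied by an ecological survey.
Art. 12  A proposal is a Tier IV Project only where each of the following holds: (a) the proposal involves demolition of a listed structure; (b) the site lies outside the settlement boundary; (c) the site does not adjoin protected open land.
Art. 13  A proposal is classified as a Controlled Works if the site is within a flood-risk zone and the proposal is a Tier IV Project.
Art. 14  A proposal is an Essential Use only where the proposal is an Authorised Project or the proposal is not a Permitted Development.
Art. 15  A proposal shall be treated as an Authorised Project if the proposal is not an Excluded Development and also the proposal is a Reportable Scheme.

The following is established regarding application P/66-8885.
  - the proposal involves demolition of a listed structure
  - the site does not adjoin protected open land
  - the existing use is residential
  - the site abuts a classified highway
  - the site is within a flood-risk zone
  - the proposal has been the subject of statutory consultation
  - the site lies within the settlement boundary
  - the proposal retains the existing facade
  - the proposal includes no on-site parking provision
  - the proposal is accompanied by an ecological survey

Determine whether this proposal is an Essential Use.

Under article 7: the existing use is residential? yes; and the proposal has not been the subject of statutory consultation? no. So the proposal is not an Excluded Development.
Under article 11: the site adjoins protected open land? no; and the proposal is accompanied by an ecological survey? yes. So the proposal is not a Reportable Scheme.
Under article 15: not an Excluded Development (article 7)? yes; and Reportable Scheme (article 11)? no. So the proposal is not an Authorised Project.
Under article 4: the proposal retains the existing facade? yes; and the site does not abut a classified highway? no; and the site lies within the settlement boundary? yes. So the proposal is not a Class-B Works.
Under article 3: the proposal involves no demolition of a listed structure? no; or the proposal has been the subject of statutory consultation? yes. So the proposal is a Certified Works.
Under article 5: Class-B Works (article 4)? no; and Certified Works (article 3)? yes. So the proposal is not an Authorised Scheme.
Under article 10: not an Authorised Scheme (article 5)? yes; and the site abuts a classified highway? yes. So the proposal is a Scheduled Scheme.
Under article 12: the proposal involves demolition of a listed structure? yes; and the site lies outside the settlement boundary? no; and the site does not adjoin protected open land? yes. So the proposal is not a Tier IV Project.
Under article 13: the site is within a flood-risk zone? yes; and Tier IV Project (article 12)? no. So the proposal is not a Controlled Works.
Under article 6: the proposal includes no on-site parking provision? yes; or Controlled Works (article 13)? no. So the proposal is a Tier IV Works.
Under article 9: Scheduled Scheme (article 10)? yes; Tier IV Works (article 6)? yes; the site lies within the settlement boundary? yes — 3 of 3 hold (need ≥2) → satisfied.
Under article 1: the proposal involves demolition of a listed structure? yes; Covered Project (article 9)? yes; the proposal retains the existing facade? yes — 3 of 3 hold (need ≥2) → satisfied.
Under article 14: Authorised Project (article 15)? no; or not a Permitted Development (article 1)? no. So the proposal is not an Essential Use.

No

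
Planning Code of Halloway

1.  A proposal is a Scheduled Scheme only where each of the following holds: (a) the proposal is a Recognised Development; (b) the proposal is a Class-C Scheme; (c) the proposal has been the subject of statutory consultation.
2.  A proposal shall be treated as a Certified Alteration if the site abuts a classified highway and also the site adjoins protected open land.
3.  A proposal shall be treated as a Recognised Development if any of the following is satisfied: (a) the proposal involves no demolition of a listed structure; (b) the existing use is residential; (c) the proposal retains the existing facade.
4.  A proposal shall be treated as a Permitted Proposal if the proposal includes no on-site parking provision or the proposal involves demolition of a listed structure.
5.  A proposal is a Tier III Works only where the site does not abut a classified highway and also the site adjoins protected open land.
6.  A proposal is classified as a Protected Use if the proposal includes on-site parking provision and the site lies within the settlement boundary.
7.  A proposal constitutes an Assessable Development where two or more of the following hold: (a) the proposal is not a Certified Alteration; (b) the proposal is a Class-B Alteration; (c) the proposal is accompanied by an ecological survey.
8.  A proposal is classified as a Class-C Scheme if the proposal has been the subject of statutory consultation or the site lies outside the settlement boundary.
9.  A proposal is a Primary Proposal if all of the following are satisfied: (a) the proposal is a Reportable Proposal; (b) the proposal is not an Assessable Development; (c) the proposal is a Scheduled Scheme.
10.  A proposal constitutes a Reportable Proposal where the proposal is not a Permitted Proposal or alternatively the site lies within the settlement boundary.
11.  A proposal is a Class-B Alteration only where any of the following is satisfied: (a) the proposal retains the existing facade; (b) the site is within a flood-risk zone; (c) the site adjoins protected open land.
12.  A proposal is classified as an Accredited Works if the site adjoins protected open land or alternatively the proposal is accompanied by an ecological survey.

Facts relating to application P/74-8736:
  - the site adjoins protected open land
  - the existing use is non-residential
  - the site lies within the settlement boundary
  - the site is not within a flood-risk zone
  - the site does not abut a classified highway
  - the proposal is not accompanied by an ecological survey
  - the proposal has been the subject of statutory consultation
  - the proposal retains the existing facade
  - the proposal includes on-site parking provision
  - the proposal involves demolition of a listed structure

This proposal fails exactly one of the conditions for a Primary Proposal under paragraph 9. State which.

Assessable Development

paragraph 4 — Permitted Proposal: [the proposal includes no on-site parking provision? no] OR [the proposal involves demolition of a listed structure? yes] → satisfied.
paragraph 10 — Reportable Proposal: [not a Permitted Proposal (paragraph 4)? no] OR [the site lies within the settlement boundary? yes] → satisfied.
paragraph 2 — Certified Alteration: [the site abuts a classified highway? no] AND [the site adjoins protected open land? yes] → not satisfied.
paragraph 11 — Class-B Alteration: [the proposal retains the existing facade? yes] OR [the site is within a flood-risk zone? no] OR [the site adjoins protected open land? yes] → satisfied.
paragraph 7 — Assessable Development: not a Certified Alteration (paragraph 2)? yes; Class-B Alteration (paragraph 11)? yes; the proposal is accompanied by an ecological survey? no — 2 of 3 hold (need ≥2) → satisfied.
paragraph 3 — Recognised Development: [the proposal involves no demolition of a listed structure? no] OR [the existing use is residential? no] OR [the proposal retains the existing facade? yes] → satisfied.
paragraph 8 — Class-C Scheme: [the proposal has been the subject of statutory consultation? yes] OR [the site lies outside the settlement boundary? no] → satisfied.
paragraph 1 — Scheduled Scheme: [Recognised Development (paragraph 3)? yes] AND [Class-C Scheme (paragraph 8)? yes] AND [the proposal has been the subject of statutory consultation? yes] → satisfied.
paragraph 9 — Primary Proposal: [Reportable Proposal (paragraph 10)? yes] AND [not an Assessable Development (paragraph 7)? no] AND [Scheduled Scheme (paragraph 1)? yes] → not satisfied.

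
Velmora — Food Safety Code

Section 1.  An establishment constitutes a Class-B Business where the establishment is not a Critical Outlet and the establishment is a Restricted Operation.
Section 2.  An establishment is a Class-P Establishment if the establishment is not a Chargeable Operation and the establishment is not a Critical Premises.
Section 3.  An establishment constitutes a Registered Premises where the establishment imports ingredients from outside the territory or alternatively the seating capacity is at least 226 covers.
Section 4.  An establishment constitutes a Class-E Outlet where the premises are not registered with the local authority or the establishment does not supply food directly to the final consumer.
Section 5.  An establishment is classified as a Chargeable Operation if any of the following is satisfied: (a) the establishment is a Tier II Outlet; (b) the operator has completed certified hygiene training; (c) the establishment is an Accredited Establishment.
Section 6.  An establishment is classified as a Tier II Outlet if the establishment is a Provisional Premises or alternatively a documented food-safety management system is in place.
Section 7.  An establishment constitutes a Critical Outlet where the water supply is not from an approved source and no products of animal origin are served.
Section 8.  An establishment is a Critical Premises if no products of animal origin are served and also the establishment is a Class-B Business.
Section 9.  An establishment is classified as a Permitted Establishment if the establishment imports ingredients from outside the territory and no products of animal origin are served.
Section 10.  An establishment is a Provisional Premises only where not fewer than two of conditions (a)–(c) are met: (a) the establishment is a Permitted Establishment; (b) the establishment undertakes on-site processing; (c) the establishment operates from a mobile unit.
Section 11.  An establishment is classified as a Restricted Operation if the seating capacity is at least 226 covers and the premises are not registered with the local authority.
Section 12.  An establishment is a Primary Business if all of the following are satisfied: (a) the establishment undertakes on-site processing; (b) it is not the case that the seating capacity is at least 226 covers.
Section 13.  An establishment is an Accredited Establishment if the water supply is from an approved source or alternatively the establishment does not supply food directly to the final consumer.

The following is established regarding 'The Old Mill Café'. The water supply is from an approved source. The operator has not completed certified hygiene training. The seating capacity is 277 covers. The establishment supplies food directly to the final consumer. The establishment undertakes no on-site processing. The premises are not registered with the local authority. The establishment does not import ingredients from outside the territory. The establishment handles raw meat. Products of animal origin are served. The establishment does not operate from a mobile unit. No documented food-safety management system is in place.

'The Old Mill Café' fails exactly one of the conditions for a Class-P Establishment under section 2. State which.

section 9 — Permitted Establishment: [the establishment imports ingredients from outside the territory? no] AND [no products of animal origin are served? no] → not satisfied.
section 10 — Provisional Premises: Permitted Establishment (section 9)? no; the establishment undertakes on-site processing? no; the establishment operates from a mobile unit? no — 0 of 3 hold (need ≥2) → not satisfied.
section 6 — Tier II Outlet: [Provisional Premises (section 10)? no] OR [a documented food-safety management system is in place? no] → not satisfied.
section 13 — Accredited Establishment: [the water supply is from an approved source? yes] OR [the establishment does not supply food directly to the final consumer? no] → satisfied.
section 5 — Chargeable Operation: [Tier II Outlet (section 6)? no] OR [the operator has completed certified hygiene training? no] OR [Accredited Establishment (section 13)? yes] → satisfied.
section 7 — Critical Outlet: [the water supply is not from an approved source? no] AND [no products of animal origin are served? no] → not satisfied.
section 11 — Restricted Operation: [seating capacity: 277 covers ≥ 226 covers? yes] AND [the premises are not registered with the local authority? yes] → satisfied.
section 1 — Class-B Business: [not a Critical Outlet (section 7)? yes] AND [Restricted Operation (section 11)? yes] → satisfied.
section 8 — Critical Premises: [no products of animal origin are served? no] AND [Class-B Business (section 1)? yes] → not satisfied.
section 2 — Class-P Establishment: [not a Chargeable Operation (section 5)? no] AND [not a Critical Premises (section 8)? yes] → not satisfied.

Chargeable Operation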